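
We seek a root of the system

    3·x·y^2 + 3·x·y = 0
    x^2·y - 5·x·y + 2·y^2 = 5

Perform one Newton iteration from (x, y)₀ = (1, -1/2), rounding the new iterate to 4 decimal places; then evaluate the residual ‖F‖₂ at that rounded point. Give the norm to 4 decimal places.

At (1, -1/2): F = (-0.7500, -2.5000).
Jacobian J = [[3·y^2 + 3·y, 6·x·y + 3·x], [2·x·y - 5·y, x^2 - 5·x + 4·y]].
At the point, J = [[-0.7500, 0.0000], [1.5000, -6.0000]] (det J = 4.5000).
Solving J·Δ = −F gives Δ = (-1.0000, -0.6667).
Then the next iterate is (x, y)₁ = (0.0000, -1.1667).
Re-evaluating at (0.0000, -1.1667): F = (0.0000, -2.277622), so ‖F‖₂ = 2.2776.

2.2776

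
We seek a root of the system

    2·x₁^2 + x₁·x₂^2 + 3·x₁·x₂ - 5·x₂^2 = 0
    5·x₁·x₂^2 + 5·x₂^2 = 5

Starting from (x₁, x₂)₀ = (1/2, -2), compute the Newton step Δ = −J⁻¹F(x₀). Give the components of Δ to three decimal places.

(0.327, 1.051)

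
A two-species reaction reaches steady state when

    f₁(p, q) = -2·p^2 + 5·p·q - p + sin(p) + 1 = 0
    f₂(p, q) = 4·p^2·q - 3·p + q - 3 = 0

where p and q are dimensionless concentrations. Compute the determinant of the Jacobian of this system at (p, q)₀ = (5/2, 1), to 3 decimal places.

-389.330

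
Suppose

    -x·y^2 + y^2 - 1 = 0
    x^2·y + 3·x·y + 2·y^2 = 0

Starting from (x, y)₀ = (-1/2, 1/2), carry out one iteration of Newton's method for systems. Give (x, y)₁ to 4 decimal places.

(-0.6667, 0.8889)

At (-1/2, 1/2): F = (-0.6250, -0.1250).
Jacobian J = [[-y^2, -2·x·y + 2·y], [2·x·y + 3·y, x^2 + 3·x + 4·y]].
At the point, J = [[-0.2500, 1.5000], [1.0000, 0.7500]] (det J = -1.6875).
Solving J·Δ = −F gives Δ = (-0.1667, 0.3889).
Then the next iterate is (x, y)₁ = (-0.6667, 0.8889).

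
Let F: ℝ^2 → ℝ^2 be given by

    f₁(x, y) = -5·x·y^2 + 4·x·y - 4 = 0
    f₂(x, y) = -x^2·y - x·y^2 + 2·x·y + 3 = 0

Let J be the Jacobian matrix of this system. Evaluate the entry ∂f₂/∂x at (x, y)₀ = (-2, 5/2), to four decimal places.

8.7500

∂f₂/∂x = -2·x·y - y^2 + 2·y.
At (-2, 5/2) this is 8.7500.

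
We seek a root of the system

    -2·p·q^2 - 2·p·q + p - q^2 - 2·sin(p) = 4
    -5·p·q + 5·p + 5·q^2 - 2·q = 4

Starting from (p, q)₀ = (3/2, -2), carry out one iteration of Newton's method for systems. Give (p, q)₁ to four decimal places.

(0.2794, -1.1800)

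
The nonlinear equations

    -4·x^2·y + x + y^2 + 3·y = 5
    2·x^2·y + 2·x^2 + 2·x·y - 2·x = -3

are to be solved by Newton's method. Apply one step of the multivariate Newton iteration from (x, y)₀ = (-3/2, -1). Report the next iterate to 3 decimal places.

At (-3/2, -1): F = (0.500, 9.000).
Jacobian J = [[-8·x·y + 1, -4·x^2 + 2·y + 3], [4·x·y + 4·x + 2·y - 2, 2·x^2 + 2·x]].
At the point, J = [[-11.000, -8.000], [-4.000, 1.500]] (det J = -48.500).
Solving J·Δ = −F gives Δ = (1.500, -2.000).
Then the next iterate is (x, y)₁ = (0.000, -3.000).

(0.000, -3.000)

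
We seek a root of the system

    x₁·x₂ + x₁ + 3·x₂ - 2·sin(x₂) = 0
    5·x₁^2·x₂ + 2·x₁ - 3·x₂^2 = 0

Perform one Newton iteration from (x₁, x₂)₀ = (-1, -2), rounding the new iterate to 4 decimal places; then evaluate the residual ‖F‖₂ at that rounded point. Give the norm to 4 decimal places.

At (-1, -2): F = (-3.181405, -24.0000).
Jacobian J = [[x₂ + 1, x₁ - 2·cos(x₂) + 3], [10·x₁·x₂ + 2, 5·x₁^2 - 6·x₂]].
At the point, J = [[-1.0000, 2.832294], [22.0000, 17.0000]] (det J = -79.310461).
Solving J·Δ = −F gives Δ = (0.1751, 1.1851).
Then the next iterate is (x₁, x₂)₁ = (-0.8249, -0.8149).
Re-evaluating at (-0.8249, -0.8149): F = (-1.142075, -6.414520), so ‖F‖₂ = 6.5154.

6.5154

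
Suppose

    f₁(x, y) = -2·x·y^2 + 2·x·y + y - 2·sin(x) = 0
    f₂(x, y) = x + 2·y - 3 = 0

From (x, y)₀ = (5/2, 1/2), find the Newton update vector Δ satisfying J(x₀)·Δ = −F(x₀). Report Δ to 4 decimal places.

(-0.1891, -0.1554)

At (5/2, 1/2): F = (0.553056, 0.5000).
Jacobian J = [[-2·y^2 + 2·y - 2·cos(x), -4·x·y + 2·x + 1], [1, 2]].
At the point, J = [[2.102287, 1.0000], [1.0000, 2.0000]] (det J = 3.204574).
Solving J·Δ = −F gives Δ = (-0.1891, -0.1554).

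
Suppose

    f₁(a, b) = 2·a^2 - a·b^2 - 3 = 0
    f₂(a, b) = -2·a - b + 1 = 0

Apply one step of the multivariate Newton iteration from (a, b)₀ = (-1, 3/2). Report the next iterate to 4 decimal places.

(-0.5306, 2.0612)

At (-1, 3/2): F = (1.2500, 1.5000).
Jacobian J = [[4·a - b^2, -2·a·b], [-2, -1]].
At the point, J = [[-6.2500, 3.0000], [-2.0000, -1.0000]] (det J = 12.2500).
Solving J·Δ = −F gives Δ = (0.4694, 0.5612).
Then the next iterate is (a, b)₁ = (-0.5306, 2.0612).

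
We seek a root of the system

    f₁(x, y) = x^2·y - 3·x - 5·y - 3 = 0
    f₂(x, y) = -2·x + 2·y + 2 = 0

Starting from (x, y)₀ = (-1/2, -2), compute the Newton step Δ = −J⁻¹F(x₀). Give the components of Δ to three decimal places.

At (-1/2, -2): F = (8.000, -1.000).
Jacobian J = [[2·x·y - 3, x^2 - 5], [-2, 2]].
At the point, J = [[-1.000, -4.750], [-2.000, 2.000]] (det J = -11.500).
Solving J·Δ = −F gives Δ = (0.978, 1.478).

(0.978, 1.478)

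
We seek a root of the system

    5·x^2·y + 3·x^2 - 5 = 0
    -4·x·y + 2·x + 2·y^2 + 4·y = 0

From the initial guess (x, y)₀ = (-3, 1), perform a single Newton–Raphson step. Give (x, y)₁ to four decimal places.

At (-3, 1): F = (67.0000, 12.0000).
Jacobian J = [[10·x·y + 6·x, 5·x^2], [-4·y + 2, -4·x + 4·y + 4]].
At the point, J = [[-48.0000, 45.0000], [-2.0000, 20.0000]] (det J = -870.0000).
Solving J·Δ = −F gives Δ = (0.9195, -0.5080).
Then the next iterate is (x, y)₁ = (-2.0805, 0.4920).

(-2.0805, 0.4920)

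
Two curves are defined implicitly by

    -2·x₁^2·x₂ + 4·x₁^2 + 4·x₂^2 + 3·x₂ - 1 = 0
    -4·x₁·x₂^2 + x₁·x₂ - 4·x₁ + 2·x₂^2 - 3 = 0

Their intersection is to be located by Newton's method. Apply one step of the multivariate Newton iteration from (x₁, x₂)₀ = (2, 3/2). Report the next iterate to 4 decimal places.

At (2, 3/2): F = (16.5000, -21.5000).
Jacobian J = [[-4·x₁·x₂ + 8·x₁, -2·x₁^2 + 8·x₂ + 3], [-4·x₂^2 + x₂ - 4, -8·x₁·x₂ + x₁ + 4·x₂]].
At the point, J = [[4.0000, 7.0000], [-11.5000, -16.0000]] (det J = 16.5000).
Solving J·Δ = −F gives Δ = (6.8788, -6.2879).
Then the next iterate is (x₁, x₂)₁ = (8.8788, -4.7879).

(8.8788, -4.7879)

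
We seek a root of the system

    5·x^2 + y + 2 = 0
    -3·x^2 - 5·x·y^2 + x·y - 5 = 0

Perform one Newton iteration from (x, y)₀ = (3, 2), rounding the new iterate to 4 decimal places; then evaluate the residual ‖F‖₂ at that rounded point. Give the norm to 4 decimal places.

27.7383

At (3, 2): F = (49.0000, -86.0000).
Jacobian J = [[10·x, 1], [-6·x - 5·y^2 + y, -10·x·y + x]].
At the point, J = [[30.0000, 1.0000], [-36.0000, -57.0000]] (det J = -1674.0000).
Solving J·Δ = −F gives Δ = (-1.6171, -0.4875).
Then the next iterate is (x, y)₁ = (1.3829, 1.5125).
Re-evaluating at (1.3829, 1.5125): F = (13.074562, -24.463600), so ‖F‖₂ = 27.7383.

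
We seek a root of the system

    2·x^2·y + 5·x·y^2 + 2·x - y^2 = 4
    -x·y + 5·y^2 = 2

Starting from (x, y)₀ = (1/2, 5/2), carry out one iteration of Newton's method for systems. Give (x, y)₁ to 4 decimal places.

(0.5389, 1.3611)

At (1/2, 5/2): F = (7.6250, 28.0000).
Jacobian J = [[4·x·y + 5·y^2 + 2, 2·x^2 + 10·x·y - 2·y], [-y, -x + 10·y]].
At the point, J = [[38.2500, 8.0000], [-2.5000, 24.5000]] (det J = 957.1250).
Solving J·Δ = −F gives Δ = (0.0389, -1.1389).
Then the next iterate is (x, y)₁ = (0.5389, 1.3611).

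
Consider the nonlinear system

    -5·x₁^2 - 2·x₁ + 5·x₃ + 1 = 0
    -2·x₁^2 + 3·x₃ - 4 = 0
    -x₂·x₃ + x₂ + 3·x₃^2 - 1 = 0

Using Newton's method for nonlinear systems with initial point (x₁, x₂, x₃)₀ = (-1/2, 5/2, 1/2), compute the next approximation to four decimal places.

At (-1/2, 5/2, 1/2): F = (3.2500, -3.0000, 1.0000).
Jacobian J = [[-10·x₁ - 2, 0, 5], [-4·x₁, 0, 3], [0, -x₃ + 1, -x₂ + 6·x₃]].
At the point, J = [[3.0000, 0.0000, 5.0000], [2.0000, 0.0000, 3.0000], [0.0000, 0.5000, 0.5000]] (det J = 0.5000).
Solving J·Δ = −F gives Δ = (24.7500, 13.5000, -15.5000).
Then the next iterate is (x₁, x₂, x₃)₁ = (24.2500, 16.0000, -15.0000).

(24.2500, 16.0000, -15.0000)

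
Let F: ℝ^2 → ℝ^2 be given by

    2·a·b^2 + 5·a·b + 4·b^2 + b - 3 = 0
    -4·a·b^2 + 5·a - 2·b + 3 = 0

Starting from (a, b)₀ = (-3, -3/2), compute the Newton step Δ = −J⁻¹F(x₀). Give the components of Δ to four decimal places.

At (-3, -3/2): F = (13.5000, 18.0000).
Jacobian J = [[2·b^2 + 5·b, 4·a·b + 5·a + 8·b + 1], [-4·b^2 + 5, -8·a·b - 2]].
At the point, J = [[-3.0000, -8.0000], [-4.0000, -38.0000]] (det J = 82.0000).
Solving J·Δ = −F gives Δ = (4.5000, 0.0000).

(4.5000, 0.0000)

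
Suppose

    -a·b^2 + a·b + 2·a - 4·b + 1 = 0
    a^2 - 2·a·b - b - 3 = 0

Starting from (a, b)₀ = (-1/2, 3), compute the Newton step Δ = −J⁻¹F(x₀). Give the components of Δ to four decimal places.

At (-1/2, 3): F = (-9.0000, -2.7500).
Jacobian J = [[-b^2 + b + 2, -2·a·b + a - 4], [2·a - 2·b, -2·a - 1]].
At the point, J = [[-4.0000, -1.5000], [-7.0000, 0.0000]] (det J = -10.5000).
Solving J·Δ = −F gives Δ = (-0.3929, -4.9524).

(-0.3929, -4.9524)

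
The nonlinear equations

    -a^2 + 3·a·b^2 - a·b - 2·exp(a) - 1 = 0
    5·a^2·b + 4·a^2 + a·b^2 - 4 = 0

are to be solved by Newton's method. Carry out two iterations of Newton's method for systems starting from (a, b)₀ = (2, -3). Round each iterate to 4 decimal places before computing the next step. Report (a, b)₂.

(0.6947, -1.7464)

At (2, -3): F = (40.221888, -30.0000).
Jacobian J = [[-2·a + 3·b^2 - b - 2·exp(a), 6·a·b - a], [10·a·b + 8·a + b^2, 5·a^2 + 2·a·b]].
At the point, J = [[11.221888, -38.0000], [-35.0000, 8.0000]] (det J = -1240.224898).
Solving J·Δ = −F gives Δ = (-0.6597, 0.8636).
Then the next iterate is (a, b)₁ = (1.3403, -2.1364).
Round to (1.3403, -2.1364) and repeat: F = (10.778846, -9.886168), J = [[5.508036, -18.520802], [-13.347564, 3.255187]].
Δ = (-0.6456, 0.3900), so (a, b)₂ = (0.6947, -1.7464).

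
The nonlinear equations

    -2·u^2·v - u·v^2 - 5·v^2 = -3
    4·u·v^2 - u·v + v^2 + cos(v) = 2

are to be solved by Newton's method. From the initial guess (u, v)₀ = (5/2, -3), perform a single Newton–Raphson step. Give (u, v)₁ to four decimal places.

(1.9383, -1.8063)

At (5/2, -3): F = (-27.0000, 103.510008).
Jacobian J = [[-4·u·v - v^2, -2·u^2 - 2·u·v - 10·v], [4·v^2 - v, 8·u·v - u + 2·v - sin(v)]].
At the point, J = [[21.0000, 32.5000], [39.0000, -68.358880]] (det J = -2703.036480).
Solving J·Δ = −F gives Δ = (-0.5617, 1.1937).
Then the next iterate is (u, v)₁ = (1.9383, -1.8063).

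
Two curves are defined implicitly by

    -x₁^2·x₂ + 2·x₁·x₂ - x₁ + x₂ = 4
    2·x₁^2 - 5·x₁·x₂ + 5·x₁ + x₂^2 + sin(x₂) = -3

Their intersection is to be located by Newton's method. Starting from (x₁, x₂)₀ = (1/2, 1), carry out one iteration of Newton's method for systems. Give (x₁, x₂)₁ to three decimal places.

(-2.202, 2.571)

At (1/2, 1): F = (-2.750, 5.34147).
Jacobian J = [[-2·x₁·x₂ + 2·x₂ - 1, -x₁^2 + 2·x₁ + 1], [4·x₁ - 5·x₂ + 5, -5·x₁ + 2·x₂ + cos(x₂)]].
At the point, J = [[0.000, 1.750], [2.000, 0.04030]] (det J = -3.500).
Solving J·Δ = −F gives Δ = (-2.702, 1.571).
Then the next iterate is (x₁, x₂)₁ = (-2.202, 2.571).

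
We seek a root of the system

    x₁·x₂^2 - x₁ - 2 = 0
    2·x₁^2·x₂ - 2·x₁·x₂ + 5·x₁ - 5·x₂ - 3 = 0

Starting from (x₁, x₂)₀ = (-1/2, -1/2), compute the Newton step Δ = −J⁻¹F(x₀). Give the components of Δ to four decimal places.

At (-1/2, -1/2): F = (-1.6250, -3.7500).
Jacobian J = [[x₂^2 - 1, 2·x₁·x₂], [4·x₁·x₂ - 2·x₂ + 5, 2·x₁^2 - 2·x₁ - 5]].
At the point, J = [[-0.7500, 0.5000], [7.0000, -3.5000]] (det J = -0.8750).
Solving J·Δ = −F gives Δ = (8.6429, 16.2143).

(8.6429, 16.2143)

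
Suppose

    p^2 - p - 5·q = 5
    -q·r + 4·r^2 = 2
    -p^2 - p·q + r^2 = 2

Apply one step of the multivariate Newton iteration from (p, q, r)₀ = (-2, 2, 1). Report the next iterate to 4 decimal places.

At (-2, 2, 1): F = (-9.0000, 0.0000, -1.0000).
Jacobian J = [[2·p - 1, -5, 0], [0, -r, -q + 8·r], [-2·p - q, -p, 2·r]].
At the point, J = [[-5.0000, -5.0000, 0.0000], [0.0000, -1.0000, 6.0000], [2.0000, 2.0000, 2.0000]] (det J = 10.0000).
Solving J·Δ = −F gives Δ = (-15.6000, 13.8000, 2.3000).
Then the next iterate is (p, q, r)₁ = (-17.6000, 15.8000, 3.3000).

(-17.6000, 15.8000, 3.3000)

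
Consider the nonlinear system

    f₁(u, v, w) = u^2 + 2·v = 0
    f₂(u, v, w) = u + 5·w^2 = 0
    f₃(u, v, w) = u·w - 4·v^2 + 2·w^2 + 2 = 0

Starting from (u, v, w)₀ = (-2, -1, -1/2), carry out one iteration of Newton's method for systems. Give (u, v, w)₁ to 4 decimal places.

(-1.4626, -0.9252, -0.5425)

At (-2, -1, -1/2): F = (2.0000, -0.7500, -0.5000).
Jacobian J = [[2·u, 2, 0], [1, 0, 10·w], [w, -8·v, u + 4·w]].
At the point, J = [[-4.0000, 2.0000, 0.0000], [1.0000, 0.0000, -5.0000], [-0.5000, 8.0000, -4.0000]] (det J = -147.0000).
Solving J·Δ = −F gives Δ = (0.5374, 0.0748, -0.0425).
Then the next iterate is (u, v, w)₁ = (-1.4626, -0.9252, -0.5425).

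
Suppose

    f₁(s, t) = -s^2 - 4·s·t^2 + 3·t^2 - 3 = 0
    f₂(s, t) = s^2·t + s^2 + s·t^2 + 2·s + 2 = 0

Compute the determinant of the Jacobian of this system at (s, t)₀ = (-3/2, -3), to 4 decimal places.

J = [[-2·s - 4·t^2, -8·s·t + 6·t], [2·s·t + 2·s + t^2 + 2, s^2 + 2·s·t]].
At the point, J = [[-33.0000, -54.0000], [17.0000, 11.2500]].
det J = 546.7500.

546.7500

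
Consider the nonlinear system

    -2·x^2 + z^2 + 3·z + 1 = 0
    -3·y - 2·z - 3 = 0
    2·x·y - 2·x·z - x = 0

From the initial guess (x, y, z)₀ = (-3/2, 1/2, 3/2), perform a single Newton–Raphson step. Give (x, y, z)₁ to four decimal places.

(-0.3385, -0.8646, -0.2031)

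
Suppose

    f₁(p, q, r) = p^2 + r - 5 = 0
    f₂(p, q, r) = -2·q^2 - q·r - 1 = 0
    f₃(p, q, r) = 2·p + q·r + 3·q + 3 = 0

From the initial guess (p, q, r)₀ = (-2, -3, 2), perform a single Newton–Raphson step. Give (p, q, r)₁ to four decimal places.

(-2.3125, -1.0250, -0.2500)

At (-2, -3, 2): F = (1.0000, -13.0000, -16.0000).
Jacobian J = [[2·p, 0, 1], [0, -4·q - r, -q], [2, r + 3, q]].
At the point, J = [[-4.0000, 0.0000, 1.0000], [0.0000, 10.0000, 3.0000], [2.0000, 5.0000, -3.0000]] (det J = 160.0000).
Solving J·Δ = −F gives Δ = (-0.3125, 1.9750, -2.2500).
Then the next iterate is (p, q, r)₁ = (-2.3125, -1.0250, -0.2500).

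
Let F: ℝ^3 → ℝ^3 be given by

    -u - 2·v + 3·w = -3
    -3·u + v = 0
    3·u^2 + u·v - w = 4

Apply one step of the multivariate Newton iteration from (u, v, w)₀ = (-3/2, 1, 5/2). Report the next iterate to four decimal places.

At (-3/2, 1, 5/2): F = (10.0000, 5.5000, -1.2500).
Jacobian J = [[-1, -2, 3], [-3, 1, 0], [6·u + v, u, -1]].
At the point, J = [[-1.0000, -2.0000, 3.0000], [-3.0000, 1.0000, 0.0000], [-8.0000, -1.5000, -1.0000]] (det J = 44.5000).
Solving J·Δ = −F gives Δ = (0.9438, -2.6685, -4.7978).
Then the next iterate is (u, v, w)₁ = (-0.5562, -1.6685, -2.2978).

(-0.5562, -1.6685, -2.2978)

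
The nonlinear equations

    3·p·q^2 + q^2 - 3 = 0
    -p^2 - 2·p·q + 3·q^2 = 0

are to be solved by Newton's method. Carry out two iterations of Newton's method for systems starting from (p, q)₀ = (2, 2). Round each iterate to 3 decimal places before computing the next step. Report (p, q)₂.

(1.037, 1.037)

At (2, 2): F = (25.000, 0.000).
Jacobian J = [[3·q^2, 6·p·q + 2·q], [-2·p - 2·q, -2·p + 6·q]].
At the point, J = [[12.000, 28.000], [-8.000, 8.000]] (det J = 320.000).
Solving J·Δ = −F gives Δ = (-0.625, -0.625).
Then the next iterate is (p, q)₁ = (1.375, 1.375).
Round to (1.375, 1.375) and repeat: F = (6.68945, 0.000), J = [[5.67188, 14.09375], [-5.500, 5.500]].
Δ = (-0.338, -0.338), so (p, q)₂ = (1.037, 1.037).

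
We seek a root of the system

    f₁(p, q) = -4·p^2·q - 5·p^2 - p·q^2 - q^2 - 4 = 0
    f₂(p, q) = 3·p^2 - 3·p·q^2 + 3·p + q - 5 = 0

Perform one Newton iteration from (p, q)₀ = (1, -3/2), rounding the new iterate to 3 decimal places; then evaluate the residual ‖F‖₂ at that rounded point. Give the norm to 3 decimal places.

588.530

At (1, -3/2): F = (-7.500, -7.250).
Jacobian J = [[-8·p·q - 10·p - q^2, -4·p^2 - 2·p·q - 2·q], [6·p - 3·q^2 + 3, -6·p·q + 1]].
At the point, J = [[-0.250, 2.000], [2.250, 10.000]] (det J = -7.000).
Solving J·Δ = −F gives Δ = (-8.643, 2.670).
Then the next iterate is (p, q)₁ = (-7.643, 1.170).
Re-evaluating at (-7.643, 1.170): F = (-560.36794, 179.87486), so ‖F‖₂ = 588.530.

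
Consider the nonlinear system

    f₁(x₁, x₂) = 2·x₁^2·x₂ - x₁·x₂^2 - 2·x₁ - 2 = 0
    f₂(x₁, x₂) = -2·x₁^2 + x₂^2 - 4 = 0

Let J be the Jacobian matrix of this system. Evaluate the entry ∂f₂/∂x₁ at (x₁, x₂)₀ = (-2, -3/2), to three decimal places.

∂f₂/∂x₁ = -4·x₁.
At (-2, -3/2) this is 8.000.

8.000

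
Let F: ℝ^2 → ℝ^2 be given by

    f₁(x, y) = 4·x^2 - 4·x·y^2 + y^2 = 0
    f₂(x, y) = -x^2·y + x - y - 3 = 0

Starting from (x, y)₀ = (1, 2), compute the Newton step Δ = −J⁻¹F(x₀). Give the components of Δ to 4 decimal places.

At (1, 2): F = (-8.0000, -6.0000).
Jacobian J = [[8·x - 4·y^2, -8·x·y + 2·y], [-2·x·y + 1, -x^2 - 1]].
At the point, J = [[-8.0000, -12.0000], [-3.0000, -2.0000]] (det J = -20.0000).
Solving J·Δ = −F gives Δ = (-2.8000, 1.2000).

(-2.8000, 1.2000)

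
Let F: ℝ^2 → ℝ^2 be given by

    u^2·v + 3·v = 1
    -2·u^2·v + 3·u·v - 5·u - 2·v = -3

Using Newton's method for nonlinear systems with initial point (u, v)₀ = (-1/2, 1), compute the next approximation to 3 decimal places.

(2.969, 1.375)

At (-1/2, 1): F = (2.250, 1.500).
Jacobian J = [[2·u·v, u^2 + 3], [-4·u·v + 3·v - 5, -2·u^2 + 3·u - 2]].
At the point, J = [[-1.000, 3.250], [0.000, -4.000]] (det J = 4.000).
Solving J·Δ = −F gives Δ = (3.469, 0.375).
Then the next iterate is (u, v)₁ = (2.969, 1.375).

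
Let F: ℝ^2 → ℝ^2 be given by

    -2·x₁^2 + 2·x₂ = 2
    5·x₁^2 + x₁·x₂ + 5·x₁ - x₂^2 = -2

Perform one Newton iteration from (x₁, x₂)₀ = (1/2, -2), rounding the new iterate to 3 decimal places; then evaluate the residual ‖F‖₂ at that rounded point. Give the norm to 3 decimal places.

At (1/2, -2): F = (-6.500, 0.750).
Jacobian J = [[-4·x₁, 2], [10·x₁ + x₂ + 5, x₁ - 2·x₂]].
At the point, J = [[-2.000, 2.000], [8.000, 4.500]] (det J = -25.000).
Solving J·Δ = −F gives Δ = (-1.230, 2.020).
Then the next iterate is (x₁, x₂)₁ = (-0.730, 0.020).
Re-evaluating at (-0.730, 0.020): F = (-3.02580, 0.99950), so ‖F‖₂ = 3.187.

3.187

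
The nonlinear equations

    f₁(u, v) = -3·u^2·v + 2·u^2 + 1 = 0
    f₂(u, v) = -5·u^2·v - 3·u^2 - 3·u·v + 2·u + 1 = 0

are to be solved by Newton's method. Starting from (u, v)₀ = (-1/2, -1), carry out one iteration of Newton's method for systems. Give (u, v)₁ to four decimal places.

At (-1/2, -1): F = (2.2500, -1.0000).
Jacobian J = [[-6·u·v + 4·u, -3·u^2], [-10·u·v - 6·u - 3·v + 2, -5·u^2 - 3·u]].
At the point, J = [[-5.0000, -0.7500], [3.0000, 0.2500]] (det J = 1.0000).
Solving J·Δ = −F gives Δ = (0.1875, 1.7500).
Then the next iterate is (u, v)₁ = (-0.3125, 0.7500).

(-0.3125, 0.7500)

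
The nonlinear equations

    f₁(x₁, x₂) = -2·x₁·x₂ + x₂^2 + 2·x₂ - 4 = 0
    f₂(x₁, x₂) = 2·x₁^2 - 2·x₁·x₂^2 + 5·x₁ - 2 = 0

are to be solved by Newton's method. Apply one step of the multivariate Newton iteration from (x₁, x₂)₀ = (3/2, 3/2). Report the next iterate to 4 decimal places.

At (3/2, 3/2): F = (-3.2500, 3.2500).
Jacobian J = [[-2·x₂, -2·x₁ + 2·x₂ + 2], [4·x₁ - 2·x₂^2 + 5, -4·x₁·x₂]].
At the point, J = [[-3.0000, 2.0000], [6.5000, -9.0000]] (det J = 14.0000).
Solving J·Δ = −F gives Δ = (-1.6250, -0.8125).
Then the next iterate is (x₁, x₂)₁ = (-0.1250, 0.6875).

(-0.1250, 0.6875)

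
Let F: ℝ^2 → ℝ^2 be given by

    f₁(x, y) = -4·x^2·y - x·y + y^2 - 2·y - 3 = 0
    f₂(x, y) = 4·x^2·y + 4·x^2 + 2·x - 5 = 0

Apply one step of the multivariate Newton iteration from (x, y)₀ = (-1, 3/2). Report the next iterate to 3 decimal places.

(3.500, 21.000)

At (-1, 3/2): F = (-8.250, 3.000).
Jacobian J = [[-8·x·y - y, -4·x^2 - x + 2·y - 2], [8·x·y + 8·x + 2, 4·x^2]].
At the point, J = [[10.500, -2.000], [-18.000, 4.000]] (det J = 6.000).
Solving J·Δ = −F gives Δ = (4.500, 19.500).
Then the next iterate is (x, y)₁ = (3.500, 21.000).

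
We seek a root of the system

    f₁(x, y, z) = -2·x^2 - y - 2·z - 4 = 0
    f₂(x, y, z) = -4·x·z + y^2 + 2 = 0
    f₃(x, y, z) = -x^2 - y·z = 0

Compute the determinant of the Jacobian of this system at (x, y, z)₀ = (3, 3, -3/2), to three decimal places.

J = [[-4·x, -1, -2], [-4·z, 2·y, -4·x], [-2·x, -z, -y]].
At the point, J = [[-12.000, -1.000, -2.000], [6.000, 6.000, -12.000], [-6.000, 1.500, -3.000]].
det J = -180.000.

-180.000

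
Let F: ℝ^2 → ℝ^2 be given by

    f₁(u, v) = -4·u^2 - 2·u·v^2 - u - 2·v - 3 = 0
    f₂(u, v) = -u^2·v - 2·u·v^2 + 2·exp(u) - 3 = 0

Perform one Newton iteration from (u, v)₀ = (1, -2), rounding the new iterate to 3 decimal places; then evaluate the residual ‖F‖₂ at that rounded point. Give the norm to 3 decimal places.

3.945

At (1, -2): F = (-12.000, -3.56344).
Jacobian J = [[-8·u - 2·v^2 - 1, -4·u·v - 2], [-2·u·v - 2·v^2 + 2·exp(u), -u^2 - 4·u·v]].
At the point, J = [[-17.000, 6.000], [1.43656, 7.000]] (det J = -127.61938).
Solving J·Δ = −F gives Δ = (-0.491, 0.610).
Then the next iterate is (u, v)₁ = (0.509, -1.390).
Re-evaluating at (0.509, -1.390): F = (-3.73220, -1.27950), so ‖F‖₂ = 3.945.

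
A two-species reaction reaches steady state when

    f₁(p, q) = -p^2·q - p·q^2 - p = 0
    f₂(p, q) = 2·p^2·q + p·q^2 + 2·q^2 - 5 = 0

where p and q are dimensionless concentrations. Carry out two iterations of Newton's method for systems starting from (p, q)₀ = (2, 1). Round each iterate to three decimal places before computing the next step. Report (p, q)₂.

(-3.431, 0.075)

At (2, 1): F = (-8.000, 7.000).
Jacobian J = [[-2·p·q - q^2 - 1, -p^2 - 2·p·q], [4·p·q + q^2, 2·p^2 + 2·p·q + 4·q]].
At the point, J = [[-6.000, -8.000], [9.000, 16.000]] (det J = -24.000).
Solving J·Δ = −F gives Δ = (-3.000, 1.250).
Then the next iterate is (p, q)₁ = (-1.000, 2.250).
Round to (-1.000, 2.250) and repeat: F = (3.81250, 4.56250), J = [[-1.56250, 3.500], [-3.93750, 6.500]].
Δ = (-2.431, -2.175), so (p, q)₂ = (-3.431, 0.075).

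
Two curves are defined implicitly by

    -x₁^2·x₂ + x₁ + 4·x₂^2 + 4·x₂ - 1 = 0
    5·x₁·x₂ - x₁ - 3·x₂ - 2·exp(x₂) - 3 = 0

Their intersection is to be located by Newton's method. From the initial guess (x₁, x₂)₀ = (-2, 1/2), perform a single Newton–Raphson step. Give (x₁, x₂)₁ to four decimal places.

At (-2, 1/2): F = (-2.0000, -10.797443).
Jacobian J = [[-2·x₁·x₂ + 1, -x₁^2 + 8·x₂ + 4], [5·x₂ - 1, 5·x₁ - 2·exp(x₂) - 3]].
At the point, J = [[3.0000, 4.0000], [1.5000, -16.297443]] (det J = -54.892328).
Solving J·Δ = −F gives Δ = (1.3806, -0.5355).
Then the next iterate is (x₁, x₂)₁ = (-0.6194, -0.0355).

(-0.6194, -0.0355)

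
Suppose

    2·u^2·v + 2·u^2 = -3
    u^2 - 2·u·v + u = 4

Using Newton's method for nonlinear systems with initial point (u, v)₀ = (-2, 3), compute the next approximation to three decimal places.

At (-2, 3): F = (35.000, 10.000).
Jacobian J = [[4·u·v + 4·u, 2·u^2], [2·u - 2·v + 1, -2·u]].
At the point, J = [[-32.000, 8.000], [-9.000, 4.000]] (det J = -56.000).
Solving J·Δ = −F gives Δ = (1.071, -0.089).
Then the next iterate is (u, v)₁ = (-0.929, 2.911).

(-0.929, 2.911)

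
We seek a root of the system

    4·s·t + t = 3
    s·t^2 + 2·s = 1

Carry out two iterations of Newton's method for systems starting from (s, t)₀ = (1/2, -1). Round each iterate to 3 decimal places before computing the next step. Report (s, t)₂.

(-0.184, 2.567)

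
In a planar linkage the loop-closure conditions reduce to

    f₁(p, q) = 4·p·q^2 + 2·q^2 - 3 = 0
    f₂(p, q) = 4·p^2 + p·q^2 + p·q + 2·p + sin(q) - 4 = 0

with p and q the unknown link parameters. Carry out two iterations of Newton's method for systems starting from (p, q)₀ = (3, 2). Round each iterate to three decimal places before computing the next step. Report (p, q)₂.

(0.782, 1.133)

At (3, 2): F = (53.000, 56.90930).
Jacobian J = [[4·q^2, 8·p·q + 4·q], [8·p + q^2 + q + 2, 2·p·q + p + cos(q)]].
At the point, J = [[16.000, 56.000], [32.000, 14.58385]] (det J = -1558.65835).
Solving J·Δ = −F gives Δ = (-1.549, -0.504).
Then the next iterate is (p, q)₁ = (1.451, 1.496).
Round to (1.451, 1.496) and repeat: F = (14.46548, 13.73887), J = [[8.95206, 23.34957], [17.34202, 5.86712]].
Δ = (-0.669, -0.363), so (p, q)₂ = (0.782, 1.133).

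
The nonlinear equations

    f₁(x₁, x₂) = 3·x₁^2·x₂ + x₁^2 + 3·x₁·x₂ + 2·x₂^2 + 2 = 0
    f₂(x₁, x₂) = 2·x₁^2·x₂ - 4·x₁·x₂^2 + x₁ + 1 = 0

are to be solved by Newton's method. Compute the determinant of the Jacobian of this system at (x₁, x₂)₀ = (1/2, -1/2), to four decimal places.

-4.7500

J = [[6·x₁·x₂ + 2·x₁ + 3·x₂, 3·x₁^2 + 3·x₁ + 4·x₂], [4·x₁·x₂ - 4·x₂^2 + 1, 2·x₁^2 - 8·x₁·x₂]].
At the point, J = [[-2.0000, 0.2500], [-1.0000, 2.5000]].
det J = -4.7500.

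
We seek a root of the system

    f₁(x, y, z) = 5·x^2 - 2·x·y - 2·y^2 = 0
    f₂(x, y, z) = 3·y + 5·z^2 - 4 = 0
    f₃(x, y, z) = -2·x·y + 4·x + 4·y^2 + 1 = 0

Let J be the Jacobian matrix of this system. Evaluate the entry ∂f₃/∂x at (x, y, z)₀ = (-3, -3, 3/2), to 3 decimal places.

10.000

∂f₃/∂x = -2·y + 4.
At (-3, -3, 3/2) this is 10.000.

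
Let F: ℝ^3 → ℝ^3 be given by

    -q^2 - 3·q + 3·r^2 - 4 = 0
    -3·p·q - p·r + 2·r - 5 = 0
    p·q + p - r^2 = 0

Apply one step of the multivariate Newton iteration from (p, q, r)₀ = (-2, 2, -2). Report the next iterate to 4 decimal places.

At (-2, 2, -2): F = (-2.0000, -1.0000, -10.0000).
Jacobian J = [[0, -2·q - 3, 6·r], [-3·q - r, -3·p, -p + 2], [q + 1, p, -2·r]].
At the point, J = [[0.0000, -7.0000, -12.0000], [-4.0000, 6.0000, 4.0000], [3.0000, -2.0000, 4.0000]] (det J = -76.0000).
Solving J·Δ = −F gives Δ = (-7.3158, -7.5263, 4.2237).
Then the next iterate is (p, q, r)₁ = (-9.3158, -5.5263, 2.2237).

(-9.3158, -5.5263, 2.2237)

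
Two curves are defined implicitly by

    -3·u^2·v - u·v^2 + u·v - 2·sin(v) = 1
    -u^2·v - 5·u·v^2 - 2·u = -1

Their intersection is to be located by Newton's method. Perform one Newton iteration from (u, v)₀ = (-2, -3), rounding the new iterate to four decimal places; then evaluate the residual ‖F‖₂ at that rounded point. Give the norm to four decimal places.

At (-2, -3): F = (59.282240, 107.0000).
Jacobian J = [[-6·u·v - v^2 + v, -3·u^2 - 2·u·v + u - 2·cos(v)], [-2·u·v - 5·v^2 - 2, -u^2 - 10·u·v]].
At the point, J = [[-48.0000, -24.020015], [-59.0000, -64.0000]] (det J = 1654.819115).
Solving J·Δ = −F gives Δ = (0.7396, 0.9900).
Then the next iterate is (u, v)₁ = (-1.2604, -2.0100).
Re-evaluating at (-1.2604, -2.0100): F = (18.015034, 32.174613), so ‖F‖₂ = 36.8747.

36.8747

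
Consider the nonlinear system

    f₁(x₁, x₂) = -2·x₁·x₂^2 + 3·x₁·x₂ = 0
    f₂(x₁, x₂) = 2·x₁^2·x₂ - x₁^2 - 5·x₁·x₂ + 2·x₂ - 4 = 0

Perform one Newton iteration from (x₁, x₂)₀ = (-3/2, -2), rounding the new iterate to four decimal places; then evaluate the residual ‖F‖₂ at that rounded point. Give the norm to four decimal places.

10.4909

At (-3/2, -2): F = (21.0000, -34.2500).
Jacobian J = [[-2·x₂^2 + 3·x₂, -4·x₁·x₂ + 3·x₁], [4·x₁·x₂ - 2·x₁ - 5·x₂, 2·x₁^2 - 5·x₁ + 2]].
At the point, J = [[-14.0000, -16.5000], [25.0000, 14.0000]] (det J = 216.5000).
Solving J·Δ = −F gives Δ = (1.2523, 0.2102).
Then the next iterate is (x₁, x₂)₁ = (-0.2477, -1.7898).
Re-evaluating at (-0.2477, -1.7898): F = (2.916957, -10.077250), so ‖F‖₂ = 10.4909.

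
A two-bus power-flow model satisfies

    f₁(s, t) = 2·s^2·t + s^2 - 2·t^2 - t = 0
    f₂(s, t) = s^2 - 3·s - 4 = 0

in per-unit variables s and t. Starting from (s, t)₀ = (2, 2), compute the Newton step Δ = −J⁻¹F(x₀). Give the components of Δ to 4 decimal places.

At (2, 2): F = (10.0000, -6.0000).
Jacobian J = [[4·s·t + 2·s, 2·s^2 - 4·t - 1], [2·s - 3, 0]].
At the point, J = [[20.0000, -1.0000], [1.0000, 0.0000]] (det J = 1.0000).
Solving J·Δ = −F gives Δ = (6.0000, 130.0000).

(6.0000, 130.0000)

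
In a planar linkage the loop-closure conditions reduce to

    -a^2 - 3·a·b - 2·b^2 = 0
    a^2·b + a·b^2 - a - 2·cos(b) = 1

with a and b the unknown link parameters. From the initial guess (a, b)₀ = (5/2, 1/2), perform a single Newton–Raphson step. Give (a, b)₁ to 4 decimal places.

(-0.0008, 1.1058)

At (5/2, 1/2): F = (-10.5000, -1.505165).
Jacobian J = [[-2·a - 3·b, -3·a - 4·b], [2·a·b + b^2 - 1, a^2 + 2·a·b + 2·sin(b)]].
At the point, J = [[-6.5000, -9.5000], [1.7500, 9.708851]] (det J = -46.482532).
Solving J·Δ = −F gives Δ = (-2.5008, 0.6058).
Then the next iterate is (a, b)₁ = (-0.0008, 1.1058).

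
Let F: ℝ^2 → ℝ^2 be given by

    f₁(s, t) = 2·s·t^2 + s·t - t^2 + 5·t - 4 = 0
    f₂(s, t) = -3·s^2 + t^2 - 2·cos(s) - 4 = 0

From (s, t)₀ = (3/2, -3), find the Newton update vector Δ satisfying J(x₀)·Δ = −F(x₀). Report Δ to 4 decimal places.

(0.1758, -0.5205)

At (3/2, -3): F = (-5.5000, -1.891474).
Jacobian J = [[2·t^2 + t, 4·s·t + s - 2·t + 5], [-6·s + 2·sin(s), 2·t]].
At the point, J = [[15.0000, -5.5000], [-7.005010, -6.0000]] (det J = -128.527555).
Solving J·Δ = −F gives Δ = (0.1758, -0.5205).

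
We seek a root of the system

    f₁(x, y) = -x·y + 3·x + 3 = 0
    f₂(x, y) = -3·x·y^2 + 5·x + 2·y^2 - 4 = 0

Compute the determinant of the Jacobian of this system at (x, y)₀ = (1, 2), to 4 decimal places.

J = [[-y + 3, -x], [-3·y^2 + 5, -6·x·y + 4·y]].
At the point, J = [[1.0000, -1.0000], [-7.0000, -4.0000]].
det J = -11.0000.

-11.0000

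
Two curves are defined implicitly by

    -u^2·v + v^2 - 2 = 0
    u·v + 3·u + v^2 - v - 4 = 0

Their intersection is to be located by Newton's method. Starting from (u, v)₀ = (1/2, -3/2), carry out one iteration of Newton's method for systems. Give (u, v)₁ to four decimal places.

(-1.0000, -2.0000)

At (1/2, -3/2): F = (0.6250, 0.5000).
Jacobian J = [[-2·u·v, -u^2 + 2·v], [v + 3, u + 2·v - 1]].
At the point, J = [[1.5000, -3.2500], [1.5000, -3.5000]] (det J = -0.3750).
Solving J·Δ = −F gives Δ = (-1.5000, -0.5000).
Then the next iterate is (u, v)₁ = (-1.0000, -2.0000).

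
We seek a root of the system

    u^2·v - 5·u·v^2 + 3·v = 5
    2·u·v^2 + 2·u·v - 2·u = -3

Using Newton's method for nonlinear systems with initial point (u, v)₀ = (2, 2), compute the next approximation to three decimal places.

(0.456, 1.622)

At (2, 2): F = (-31.000, 23.000).
Jacobian J = [[2·u·v - 5·v^2, u^2 - 10·u·v + 3], [2·v^2 + 2·v - 2, 4·u·v + 2·u]].
At the point, J = [[-12.000, -33.000], [10.000, 20.000]] (det J = 90.000).
Solving J·Δ = −F gives Δ = (-1.544, -0.378).
Then the next iterate is (u, v)₁ = (0.456, 1.622).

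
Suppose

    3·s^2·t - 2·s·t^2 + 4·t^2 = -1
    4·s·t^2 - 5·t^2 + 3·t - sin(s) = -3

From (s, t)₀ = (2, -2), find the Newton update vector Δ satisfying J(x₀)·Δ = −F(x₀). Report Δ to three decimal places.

At (2, -2): F = (-23.000, 8.09070).
Jacobian J = [[6·s·t - 2·t^2, 3·s^2 - 4·s·t + 8·t], [4·t^2 - cos(s), 8·s·t - 10·t + 3]].
At the point, J = [[-32.000, 12.000], [16.41615, -9.000]] (det J = 91.00624).
Solving J·Δ = −F gives Δ = (-1.208, -1.304).

(-1.208, -1.304)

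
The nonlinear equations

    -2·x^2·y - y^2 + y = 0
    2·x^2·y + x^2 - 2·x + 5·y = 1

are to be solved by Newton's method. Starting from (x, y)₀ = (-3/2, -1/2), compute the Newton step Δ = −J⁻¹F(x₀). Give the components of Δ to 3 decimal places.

(0.388, 0.134)

At (-3/2, -1/2): F = (1.500, -0.500).
Jacobian J = [[-4·x·y, -2·x^2 - 2·y + 1], [4·x·y + 2·x - 2, 2·x^2 + 5]].
At the point, J = [[-3.000, -2.500], [-2.000, 9.500]] (det J = -33.500).
Solving J·Δ = −F gives Δ = (0.388, 0.134).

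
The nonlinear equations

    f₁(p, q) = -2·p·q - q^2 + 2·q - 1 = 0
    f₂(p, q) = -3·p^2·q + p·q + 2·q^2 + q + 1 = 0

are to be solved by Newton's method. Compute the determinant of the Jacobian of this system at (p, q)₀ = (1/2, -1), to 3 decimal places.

-12.500

J = [[-2·q, -2·p - 2·q + 2], [-6·p·q + q, -3·p^2 + p + 4·q + 1]].
At the point, J = [[2.000, 3.000], [2.000, -3.250]].
det J = -12.500.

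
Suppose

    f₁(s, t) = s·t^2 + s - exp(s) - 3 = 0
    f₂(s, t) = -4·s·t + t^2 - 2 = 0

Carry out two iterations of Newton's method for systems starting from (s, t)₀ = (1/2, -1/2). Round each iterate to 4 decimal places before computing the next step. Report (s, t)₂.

(-1.4190, -3.5609)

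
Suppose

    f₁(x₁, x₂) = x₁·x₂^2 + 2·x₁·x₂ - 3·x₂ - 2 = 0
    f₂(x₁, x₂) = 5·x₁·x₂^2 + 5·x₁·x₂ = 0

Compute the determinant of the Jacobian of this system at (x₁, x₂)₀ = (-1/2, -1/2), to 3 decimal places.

-4.375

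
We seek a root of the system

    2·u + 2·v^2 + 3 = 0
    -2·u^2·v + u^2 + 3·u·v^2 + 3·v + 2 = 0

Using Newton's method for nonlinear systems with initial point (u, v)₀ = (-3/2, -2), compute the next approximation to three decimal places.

(-6.611, -2.278)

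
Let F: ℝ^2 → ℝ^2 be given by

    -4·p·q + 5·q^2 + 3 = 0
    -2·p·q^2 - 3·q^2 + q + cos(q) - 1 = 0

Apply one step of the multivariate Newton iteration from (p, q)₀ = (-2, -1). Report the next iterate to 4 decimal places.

At (-2, -1): F = (0.0000, -0.459698).
Jacobian J = [[-4·q, -4·p + 10·q], [-2·q^2, -4·p·q - 6·q - sin(q) + 1]].
At the point, J = [[4.0000, -2.0000], [-2.0000, -0.158529]] (det J = -4.634116).
Solving J·Δ = −F gives Δ = (-0.1984, -0.3968).
Then the next iterate is (p, q)₁ = (-2.1984, -1.3968).

(-2.1984, -1.3968)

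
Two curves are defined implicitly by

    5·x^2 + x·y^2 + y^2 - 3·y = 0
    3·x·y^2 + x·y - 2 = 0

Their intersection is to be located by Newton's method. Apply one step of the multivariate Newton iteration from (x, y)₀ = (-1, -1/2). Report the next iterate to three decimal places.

(-0.667, 0.583)

At (-1, -1/2): F = (6.500, -2.250).
Jacobian J = [[10·x + y^2, 2·x·y + 2·y - 3], [3·y^2 + y, 6·x·y + x]].
At the point, J = [[-9.750, -3.000], [0.250, 2.000]] (det J = -18.750).
Solving J·Δ = −F gives Δ = (0.333, 1.083).
Then the next iterate is (x, y)₁ = (-0.667, 0.583).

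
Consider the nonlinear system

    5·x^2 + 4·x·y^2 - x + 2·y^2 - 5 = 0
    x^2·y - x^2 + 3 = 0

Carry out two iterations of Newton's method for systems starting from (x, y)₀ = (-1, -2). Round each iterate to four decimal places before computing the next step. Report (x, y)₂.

At (-1, -2): F = (-7.0000, 0.0000).
Jacobian J = [[10·x + 4·y^2 - 1, 8·x·y + 4·y], [2·x·y - 2·x, x^2]].
At the point, J = [[5.0000, 8.0000], [6.0000, 1.0000]] (det J = -43.0000).
Solving J·Δ = −F gives Δ = (-0.1628, 0.9767).
Then the next iterate is (x, y)₁ = (-1.1628, -1.0233).
Round to (-1.1628, -1.0233) and repeat: F = (0.147134, 0.264288), J = [[-8.439428, 5.425946], [4.705386, 1.352104]].
Δ = (-0.0334, -0.0791), so (x, y)₂ = (-1.1962, -1.1024).

(-1.1962, -1.1024)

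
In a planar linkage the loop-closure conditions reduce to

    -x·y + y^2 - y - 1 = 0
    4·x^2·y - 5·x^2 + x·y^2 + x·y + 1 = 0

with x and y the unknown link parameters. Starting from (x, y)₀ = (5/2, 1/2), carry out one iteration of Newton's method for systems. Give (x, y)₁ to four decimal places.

At (5/2, 1/2): F = (-2.5000, -15.8750).
Jacobian J = [[-y, -x + 2·y - 1], [8·x·y - 10·x + y^2 + y, 4·x^2 + 2·x·y + x]].
At the point, J = [[-0.5000, -2.5000], [-14.2500, 30.0000]] (det J = -50.6250).
Solving J·Δ = −F gives Δ = (-2.2654, -0.5469).
Then the next iterate is (x, y)₁ = (0.2346, -0.0469).

(0.2346, -0.0469)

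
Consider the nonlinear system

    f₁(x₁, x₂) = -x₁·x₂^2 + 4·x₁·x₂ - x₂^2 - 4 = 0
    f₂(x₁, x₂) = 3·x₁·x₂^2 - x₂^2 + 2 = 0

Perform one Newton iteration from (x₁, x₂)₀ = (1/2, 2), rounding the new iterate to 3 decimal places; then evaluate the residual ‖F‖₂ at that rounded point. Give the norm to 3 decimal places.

At (1/2, 2): F = (-6.000, 4.000).
Jacobian J = [[-x₂^2 + 4·x₂, -2·x₁·x₂ + 4·x₁ - 2·x₂], [3·x₂^2, 6·x₁·x₂ - 2·x₂]].
At the point, J = [[4.000, -4.000], [12.000, 2.000]] (det J = 56.000).
Solving J·Δ = −F gives Δ = (-0.071, -1.571).
Then the next iterate is (x₁, x₂)₁ = (0.429, 0.429).
Re-evaluating at (0.429, 0.429): F = (-3.52683, 2.05282), so ‖F‖₂ = 4.081.

4.081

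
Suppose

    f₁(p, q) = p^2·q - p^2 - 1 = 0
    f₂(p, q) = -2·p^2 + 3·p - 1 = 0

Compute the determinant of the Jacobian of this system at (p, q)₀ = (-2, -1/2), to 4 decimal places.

-44.0000

J = [[2·p·q - 2·p, p^2], [-4·p + 3, 0]].
At the point, J = [[6.0000, 4.0000], [11.0000, 0.0000]].
det J = -44.0000.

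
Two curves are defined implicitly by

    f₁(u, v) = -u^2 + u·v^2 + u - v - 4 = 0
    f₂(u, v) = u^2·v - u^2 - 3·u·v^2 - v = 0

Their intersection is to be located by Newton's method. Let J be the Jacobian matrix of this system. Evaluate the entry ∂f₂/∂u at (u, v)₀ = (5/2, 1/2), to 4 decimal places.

-3.2500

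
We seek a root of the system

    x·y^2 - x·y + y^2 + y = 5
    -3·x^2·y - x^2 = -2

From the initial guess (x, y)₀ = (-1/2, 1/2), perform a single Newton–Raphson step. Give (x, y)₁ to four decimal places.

At (-1/2, 1/2): F = (-4.1250, 1.3750).
Jacobian J = [[y^2 - y, 2·x·y - x + 2·y + 1], [-6·x·y - 2·x, -3·x^2]].
At the point, J = [[-0.2500, 2.0000], [2.5000, -0.7500]] (det J = -4.8125).
Solving J·Δ = −F gives Δ = (0.0714, 2.0714).
Then the next iterate is (x, y)₁ = (-0.4286, 2.5714).

(-0.4286, 2.5714)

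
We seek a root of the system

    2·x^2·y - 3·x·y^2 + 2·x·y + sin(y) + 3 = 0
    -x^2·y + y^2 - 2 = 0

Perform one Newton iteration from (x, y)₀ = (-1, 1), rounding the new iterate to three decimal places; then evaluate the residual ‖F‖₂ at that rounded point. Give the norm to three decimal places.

3.947

At (-1, 1): F = (6.84147, -2.000).
Jacobian J = [[4·x·y - 3·y^2 + 2·y, 2·x^2 - 6·x·y + 2·x + cos(y)], [-2·x·y, -x^2 + 2·y]].
At the point, J = [[-5.000, 6.54030], [2.000, 1.000]] (det J = -18.08060).
Solving J·Δ = −F gives Δ = (1.102, -0.204).
Then the next iterate is (x, y)₁ = (0.102, 0.796).
Re-evaluating at (0.102, 0.796): F = (3.69962, -1.37467), so ‖F‖₂ = 3.947.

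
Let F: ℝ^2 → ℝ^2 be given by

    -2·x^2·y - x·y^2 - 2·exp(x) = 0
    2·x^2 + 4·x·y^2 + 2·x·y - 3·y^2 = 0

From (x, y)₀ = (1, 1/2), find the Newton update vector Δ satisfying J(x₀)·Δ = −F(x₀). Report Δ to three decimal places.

At (1, 1/2): F = (-6.68656, 3.250).
Jacobian J = [[-4·x·y - y^2 - 2·exp(x), -2·x^2 - 2·x·y], [4·x + 4·y^2 + 2·y, 8·x·y + 2·x - 6·y]].
At the point, J = [[-7.68656, -3.000], [6.000, 3.000]] (det J = -5.05969).
Solving J·Δ = −F gives Δ = (-2.038, 2.992).

(-2.038, 2.992)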